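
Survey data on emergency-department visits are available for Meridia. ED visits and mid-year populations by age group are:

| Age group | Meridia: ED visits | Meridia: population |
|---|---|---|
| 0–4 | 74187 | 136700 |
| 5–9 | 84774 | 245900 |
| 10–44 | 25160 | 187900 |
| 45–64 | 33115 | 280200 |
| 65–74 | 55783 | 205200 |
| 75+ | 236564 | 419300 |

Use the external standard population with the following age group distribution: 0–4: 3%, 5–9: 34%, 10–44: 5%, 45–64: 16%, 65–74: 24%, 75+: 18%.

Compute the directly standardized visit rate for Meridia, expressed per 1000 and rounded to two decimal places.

Age-specific rates per 1000 for Meridia: 542.699, 344.750, 133.901, 118.183, 271.847, 564.188.
Standard weights: 0.03, 0.34, 0.05, 0.16, 0.24, 0.18.
Standardized rate: 0.0300×542.699 + 0.3400×344.750 + 0.0500×133.901 + 0.1600×118.183 + 0.2400×271.847 + 0.1800×564.188 = 325.8974 per 1000.

325.90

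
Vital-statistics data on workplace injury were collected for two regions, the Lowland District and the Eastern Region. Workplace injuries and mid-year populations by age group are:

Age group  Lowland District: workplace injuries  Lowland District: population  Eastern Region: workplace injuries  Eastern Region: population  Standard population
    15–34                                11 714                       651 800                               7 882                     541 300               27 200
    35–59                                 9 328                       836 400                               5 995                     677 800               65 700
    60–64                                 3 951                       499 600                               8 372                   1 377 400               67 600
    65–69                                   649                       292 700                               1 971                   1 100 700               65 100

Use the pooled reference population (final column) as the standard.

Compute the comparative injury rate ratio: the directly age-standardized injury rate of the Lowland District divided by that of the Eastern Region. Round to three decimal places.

1.263

Age-specific rates per 10 000 for the Lowland District: 179.72, 111.53, 79.08, 22.17.
For the Eastern Region: 145.61, 88.45, 60.78, 17.91.
Standard total = 225 600; weights = 0.1206, 0.2912, 0.2996, 0.2886.
The Lowland District: 0.1206×179.72 + 0.2912×111.53 + 0.2996×79.08 + 0.2886×22.17 = 84.2422 per 10 000.
The Eastern Region: 0.1206×145.61 + 0.2912×88.45 + 0.2996×60.78 + 0.2886×17.91 = 66.6943 per 10 000.
Ratio = 84.2422 ÷ 66.6943 = 1.26311.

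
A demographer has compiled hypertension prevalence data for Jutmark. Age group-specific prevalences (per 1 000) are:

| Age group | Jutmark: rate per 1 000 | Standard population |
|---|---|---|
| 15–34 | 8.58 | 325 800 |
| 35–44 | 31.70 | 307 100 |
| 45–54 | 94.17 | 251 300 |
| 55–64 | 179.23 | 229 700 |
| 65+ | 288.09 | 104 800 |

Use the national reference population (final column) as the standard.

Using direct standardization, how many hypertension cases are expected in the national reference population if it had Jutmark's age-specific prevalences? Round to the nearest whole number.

Expected hypertension cases = Σ (standard pop × age-specific rate ÷ 1 000)
= 325 800×8.58/1 000 + 307 100×31.70/1 000 + 251 300×94.17/1 000 + 229 700×179.23/1 000 + 104 800×288.09/1 000
= 2795.36 + 9735.07 + 23664.92 + 41169.13 + 30191.83 = 107556.32.

107556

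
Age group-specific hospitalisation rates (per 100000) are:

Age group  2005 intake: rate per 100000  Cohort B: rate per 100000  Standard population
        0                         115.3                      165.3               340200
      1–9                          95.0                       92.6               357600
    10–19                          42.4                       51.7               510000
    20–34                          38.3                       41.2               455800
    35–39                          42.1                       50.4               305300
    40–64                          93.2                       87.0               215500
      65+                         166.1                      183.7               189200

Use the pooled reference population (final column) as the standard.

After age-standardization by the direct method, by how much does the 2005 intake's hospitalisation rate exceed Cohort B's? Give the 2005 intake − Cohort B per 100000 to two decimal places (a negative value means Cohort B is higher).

-11.27

Standard total = 2373600; weights = 0.1433, 0.1507, 0.2149, 0.1920, 0.1286, 0.0908, 0.0797.
The 2005 intake: 0.1433×115.3 + 0.1507×95.0 + 0.2149×42.4 + 0.1920×38.3 + 0.1286×42.1 + 0.0908×93.2 + 0.0797×166.1 = 74.4195 per 100000.
Cohort B: 0.1433×165.3 + 0.1507×92.6 + 0.2149×51.7 + 0.1920×41.2 + 0.1286×50.4 + 0.0908×87.0 + 0.0797×183.7 = 85.6869 per 100000.
Difference = 74.4195 − 85.6869 = -11.2674.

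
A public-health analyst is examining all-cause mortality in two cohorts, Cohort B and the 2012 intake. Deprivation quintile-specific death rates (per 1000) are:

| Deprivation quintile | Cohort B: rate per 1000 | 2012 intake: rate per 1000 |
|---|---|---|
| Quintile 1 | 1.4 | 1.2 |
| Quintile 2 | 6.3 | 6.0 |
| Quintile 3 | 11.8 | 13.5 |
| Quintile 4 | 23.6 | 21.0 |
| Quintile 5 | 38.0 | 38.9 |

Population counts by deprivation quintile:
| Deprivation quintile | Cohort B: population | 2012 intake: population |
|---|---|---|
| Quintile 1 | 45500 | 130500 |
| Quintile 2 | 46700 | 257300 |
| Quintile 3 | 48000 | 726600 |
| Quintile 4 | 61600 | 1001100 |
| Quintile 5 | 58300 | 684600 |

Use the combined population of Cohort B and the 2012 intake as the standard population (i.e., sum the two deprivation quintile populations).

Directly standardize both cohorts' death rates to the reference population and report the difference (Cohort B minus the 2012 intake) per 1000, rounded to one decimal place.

Combined standard total = 3060200; weights = 0.0575, 0.0993, 0.2531, 0.3473, 0.2428.
Cohort B: 0.0575×1.4 + 0.0993×6.3 + 0.2531×11.8 + 0.3473×23.6 + 0.2428×38.0 = 21.1136 per 1000.
The 2012 intake: 0.0575×1.2 + 0.0993×6.0 + 0.2531×13.5 + 0.3473×21.0 + 0.2428×38.9 = 20.8182 per 1000.
Difference = 21.1136 − 20.8182 = 0.2954.

0.3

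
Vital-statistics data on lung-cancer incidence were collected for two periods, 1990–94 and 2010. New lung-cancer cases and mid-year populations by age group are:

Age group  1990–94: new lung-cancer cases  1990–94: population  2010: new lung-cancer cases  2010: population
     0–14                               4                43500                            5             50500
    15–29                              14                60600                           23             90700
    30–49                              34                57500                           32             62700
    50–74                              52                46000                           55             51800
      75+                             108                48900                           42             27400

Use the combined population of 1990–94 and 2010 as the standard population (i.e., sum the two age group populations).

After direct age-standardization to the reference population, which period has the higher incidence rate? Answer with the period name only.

1990–94

Age-specific rates per 100000 for 1990–94: 9.20, 23.10, 59.13, 113.04, 220.86.
For 2010: 9.90, 25.36, 51.04, 106.18, 153.28.
Combined standard total = 539600; weights = 0.1742, 0.2804, 0.2228, 0.1812, 0.1414.
1990–94: 0.1742×9.20 + 0.2804×23.10 + 0.2228×59.13 + 0.1812×113.04 + 0.1414×220.86 = 72.9696 per 100000.
2010: 0.1742×9.90 + 0.2804×25.36 + 0.2228×51.04 + 0.1812×106.18 + 0.1414×153.28 = 61.1227 per 100000.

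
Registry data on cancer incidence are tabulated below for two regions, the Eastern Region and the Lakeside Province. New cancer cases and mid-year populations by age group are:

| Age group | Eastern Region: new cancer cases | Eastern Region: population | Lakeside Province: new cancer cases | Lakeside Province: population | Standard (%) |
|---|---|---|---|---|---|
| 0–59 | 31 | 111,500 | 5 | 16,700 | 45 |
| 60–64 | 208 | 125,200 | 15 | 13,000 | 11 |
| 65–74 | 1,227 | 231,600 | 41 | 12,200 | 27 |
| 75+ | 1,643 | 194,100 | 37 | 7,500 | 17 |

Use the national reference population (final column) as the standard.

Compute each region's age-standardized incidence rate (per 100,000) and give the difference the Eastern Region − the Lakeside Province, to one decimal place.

Age-specific rates per 100,000 for the Eastern Region: 27.80, 166.13, 529.79, 846.47.
For the Lakeside Province: 29.94, 115.38, 336.07, 493.33.
Standard weights: 0.45, 0.11, 0.27, 0.17.
The Eastern Region: 0.4500×27.80 + 0.1100×166.13 + 0.2700×529.79 + 0.1700×846.47 = 317.7301 per 100,000.
The Lakeside Province: 0.4500×29.94 + 0.1100×115.38 + 0.2700×336.07 + 0.1700×493.33 = 200.7697 per 100,000.
Difference = 317.7301 − 200.7697 = 116.9603.

117.0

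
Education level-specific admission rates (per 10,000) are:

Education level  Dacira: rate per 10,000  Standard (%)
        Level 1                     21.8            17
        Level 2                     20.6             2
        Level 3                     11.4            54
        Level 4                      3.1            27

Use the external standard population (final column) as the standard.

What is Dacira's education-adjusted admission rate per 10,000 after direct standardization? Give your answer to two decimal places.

11.11

Standard weights: 0.17, 0.02, 0.54, 0.27.
Standardized rate: 0.1700×21.8 + 0.0200×20.6 + 0.5400×11.4 + 0.2700×3.1 = 11.1110 per 10,000.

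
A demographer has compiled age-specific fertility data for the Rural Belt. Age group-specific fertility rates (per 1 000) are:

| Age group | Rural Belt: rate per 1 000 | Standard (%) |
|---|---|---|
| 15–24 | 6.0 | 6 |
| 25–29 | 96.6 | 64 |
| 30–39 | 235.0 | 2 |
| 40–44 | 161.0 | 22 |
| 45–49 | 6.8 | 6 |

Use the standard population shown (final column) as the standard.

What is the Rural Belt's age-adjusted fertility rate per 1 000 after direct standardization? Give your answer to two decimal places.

Standard weights: 0.06, 0.64, 0.02, 0.22, 0.06.
Standardized rate: 0.0600×6.0 + 0.6400×96.6 + 0.0200×235.0 + 0.2200×161.0 + 0.0600×6.8 = 102.7120 per 1 000.

102.71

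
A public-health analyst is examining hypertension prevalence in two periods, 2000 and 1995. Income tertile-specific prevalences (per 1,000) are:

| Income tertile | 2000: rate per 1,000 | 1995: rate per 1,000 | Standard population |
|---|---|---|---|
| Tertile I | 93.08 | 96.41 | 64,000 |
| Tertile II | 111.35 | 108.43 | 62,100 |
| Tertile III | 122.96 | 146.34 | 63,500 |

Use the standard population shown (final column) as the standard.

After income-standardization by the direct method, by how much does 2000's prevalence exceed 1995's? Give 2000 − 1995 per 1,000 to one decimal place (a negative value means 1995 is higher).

Standard total = 189,600; weights = 0.3376, 0.3275, 0.3349.
2000: 0.3376×93.08 + 0.3275×111.35 + 0.3349×122.96 = 109.0713 per 1,000.
1995: 0.3376×96.41 + 0.3275×108.43 + 0.3349×146.34 = 117.0693 per 1,000.
Difference = 109.0713 − 117.0693 = -7.9980.

-8.0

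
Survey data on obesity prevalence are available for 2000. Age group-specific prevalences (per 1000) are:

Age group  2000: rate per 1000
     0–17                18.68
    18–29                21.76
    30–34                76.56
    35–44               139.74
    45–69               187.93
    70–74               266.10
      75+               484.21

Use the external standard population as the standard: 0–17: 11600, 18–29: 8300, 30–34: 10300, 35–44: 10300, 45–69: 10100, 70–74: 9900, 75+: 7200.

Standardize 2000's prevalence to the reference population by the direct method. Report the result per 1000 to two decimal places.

Standard total = 67700; weights = 0.1713, 0.1226, 0.1521, 0.1521, 0.1492, 0.1462, 0.1064.
Standardized rate: 0.1713×18.68 + 0.1226×21.76 + 0.1521×76.56 + 0.1521×139.74 + 0.1492×187.93 + 0.1462×266.10 + 0.1064×484.21 = 157.2228 per 1000.

157.22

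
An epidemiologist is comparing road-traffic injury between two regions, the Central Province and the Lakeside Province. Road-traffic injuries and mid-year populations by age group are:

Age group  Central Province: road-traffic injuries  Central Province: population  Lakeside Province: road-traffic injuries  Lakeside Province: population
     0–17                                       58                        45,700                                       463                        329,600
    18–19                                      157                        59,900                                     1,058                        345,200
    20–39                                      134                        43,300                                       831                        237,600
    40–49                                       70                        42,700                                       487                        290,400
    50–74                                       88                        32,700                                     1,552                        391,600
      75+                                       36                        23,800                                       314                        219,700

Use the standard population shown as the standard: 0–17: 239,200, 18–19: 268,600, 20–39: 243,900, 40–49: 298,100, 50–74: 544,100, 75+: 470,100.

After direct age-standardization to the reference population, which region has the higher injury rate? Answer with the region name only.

Lakeside Province

Age-specific rates per 100,000 for the Central Province: 126.91, 262.10, 309.47, 163.93, 269.11, 151.26.
For the Lakeside Province: 140.47, 306.49, 349.75, 167.70, 396.32, 142.92.
Standard total = 2,064,000; weights = 0.1159, 0.1301, 0.1182, 0.1444, 0.2636, 0.2278.
The Central Province: 0.1159×126.91 + 0.1301×262.10 + 0.1182×309.47 + 0.1444×163.93 + 0.2636×269.11 + 0.2278×151.26 = 214.4570 per 100,000.
The Lakeside Province: 0.1159×140.47 + 0.1301×306.49 + 0.1182×349.75 + 0.1444×167.70 + 0.2636×396.32 + 0.2278×142.92 = 258.7431 per 100,000.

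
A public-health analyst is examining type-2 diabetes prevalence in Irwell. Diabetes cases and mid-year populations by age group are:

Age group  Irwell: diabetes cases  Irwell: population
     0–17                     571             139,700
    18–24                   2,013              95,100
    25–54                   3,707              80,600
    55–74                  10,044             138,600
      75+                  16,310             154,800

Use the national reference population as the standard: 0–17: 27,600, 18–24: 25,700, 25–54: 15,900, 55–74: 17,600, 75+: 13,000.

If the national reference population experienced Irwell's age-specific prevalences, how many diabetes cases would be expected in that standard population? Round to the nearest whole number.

Age-specific rates per 1,000 for Irwell: 4.087, 21.167, 45.993, 72.468, 105.362.
Expected diabetes cases = Σ (standard pop × age-specific rate ÷ 1,000)
= 27,600×4.087/1,000 + 25,700×21.167/1,000 + 15,900×45.993/1,000 + 17,600×72.468/1,000 + 13,000×105.362/1,000
= 112.81 + 544.00 + 731.28 + 1275.43 + 1369.70 = 4033.22.

4033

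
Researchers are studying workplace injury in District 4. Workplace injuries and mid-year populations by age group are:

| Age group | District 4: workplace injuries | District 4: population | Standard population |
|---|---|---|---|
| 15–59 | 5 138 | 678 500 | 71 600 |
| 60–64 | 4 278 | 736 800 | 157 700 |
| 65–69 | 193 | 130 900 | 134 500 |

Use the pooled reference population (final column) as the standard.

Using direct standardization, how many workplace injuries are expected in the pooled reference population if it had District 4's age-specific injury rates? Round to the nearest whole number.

Age-specific rates per 10 000 for District 4: 75.73, 58.06, 14.74.
Expected workplace injuries = Σ (standard pop × age-specific rate ÷ 10 000)
= 71 600×75.73/10 000 + 157 700×58.06/10 000 + 134 500×14.74/10 000
= 542.20 + 915.64 + 198.31 = 1656.14.

1656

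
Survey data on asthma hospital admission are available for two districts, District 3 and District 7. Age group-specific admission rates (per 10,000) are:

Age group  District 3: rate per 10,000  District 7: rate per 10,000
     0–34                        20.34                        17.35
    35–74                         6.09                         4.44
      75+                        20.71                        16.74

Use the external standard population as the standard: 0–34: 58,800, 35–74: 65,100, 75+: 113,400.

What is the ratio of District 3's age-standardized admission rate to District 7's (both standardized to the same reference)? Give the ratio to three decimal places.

Standard total = 237,300; weights = 0.2478, 0.2743, 0.4779.
District 3: 0.2478×20.34 + 0.2743×6.09 + 0.4779×20.71 = 16.6075 per 10,000.
District 7: 0.2478×17.35 + 0.2743×4.44 + 0.4779×16.74 = 13.5168 per 10,000.
Ratio = 16.6075 ÷ 13.5168 = 1.22866.

1.229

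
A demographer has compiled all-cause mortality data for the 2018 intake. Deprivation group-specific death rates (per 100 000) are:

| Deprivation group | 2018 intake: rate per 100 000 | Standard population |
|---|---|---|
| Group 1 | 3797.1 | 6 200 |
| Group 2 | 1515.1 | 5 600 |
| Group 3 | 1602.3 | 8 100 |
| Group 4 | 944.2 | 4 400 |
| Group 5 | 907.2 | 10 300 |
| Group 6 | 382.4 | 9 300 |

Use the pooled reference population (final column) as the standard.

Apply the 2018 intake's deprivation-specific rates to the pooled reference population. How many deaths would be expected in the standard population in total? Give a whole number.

621

Expected deaths = Σ (standard pop × deprivation-specific rate ÷ 100 000)
= 6 200×3797.1/100 000 + 5 600×1515.1/100 000 + 8 100×1602.3/100 000 + 4 400×944.2/100 000 + 10 300×907.2/100 000 + 9 300×382.4/100 000
= 235.42 + 84.85 + 129.79 + 41.54 + 93.44 + 35.56 = 620.60.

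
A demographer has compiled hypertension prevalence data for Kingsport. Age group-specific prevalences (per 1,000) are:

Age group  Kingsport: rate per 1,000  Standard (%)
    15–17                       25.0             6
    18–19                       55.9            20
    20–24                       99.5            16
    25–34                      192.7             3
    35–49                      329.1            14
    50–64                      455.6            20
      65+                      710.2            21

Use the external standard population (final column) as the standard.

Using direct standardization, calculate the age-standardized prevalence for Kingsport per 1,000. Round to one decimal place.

320.7

Standard weights: 0.06, 0.20, 0.16, 0.03, 0.14, 0.20, 0.21.
Standardized rate: 0.0600×25.0 + 0.2000×55.9 + 0.1600×99.5 + 0.0300×192.7 + 0.1400×329.1 + 0.2000×455.6 + 0.2100×710.2 = 320.7170 per 1,000.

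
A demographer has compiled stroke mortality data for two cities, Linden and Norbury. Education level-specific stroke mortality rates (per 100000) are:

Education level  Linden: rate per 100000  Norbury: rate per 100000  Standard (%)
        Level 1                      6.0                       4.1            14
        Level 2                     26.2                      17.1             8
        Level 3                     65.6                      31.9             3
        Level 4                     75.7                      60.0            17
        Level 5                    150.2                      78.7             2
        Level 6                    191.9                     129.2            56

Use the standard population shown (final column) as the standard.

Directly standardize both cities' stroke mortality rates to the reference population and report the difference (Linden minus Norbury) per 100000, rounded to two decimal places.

41.22

Standard weights: 0.14, 0.08, 0.03, 0.17, 0.02, 0.56.
Linden: 0.1400×6.0 + 0.0800×26.2 + 0.0300×65.6 + 0.1700×75.7 + 0.0200×150.2 + 0.5600×191.9 = 128.2410 per 100000.
Norbury: 0.1400×4.1 + 0.0800×17.1 + 0.0300×31.9 + 0.1700×60.0 + 0.0200×78.7 + 0.5600×129.2 = 87.0250 per 100000.
Difference = 128.2410 − 87.0250 = 41.2160.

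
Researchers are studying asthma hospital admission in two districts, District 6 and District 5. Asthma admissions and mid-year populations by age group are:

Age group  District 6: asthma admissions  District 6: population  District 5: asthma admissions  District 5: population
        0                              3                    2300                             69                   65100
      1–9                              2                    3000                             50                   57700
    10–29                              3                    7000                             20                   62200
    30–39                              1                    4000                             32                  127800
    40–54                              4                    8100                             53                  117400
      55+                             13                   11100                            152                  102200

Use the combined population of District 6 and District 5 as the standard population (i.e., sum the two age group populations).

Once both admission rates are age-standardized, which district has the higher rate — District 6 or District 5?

Age-specific rates per 10000 for District 6: 13.04, 6.67, 4.29, 2.50, 4.94, 11.71.
For District 5: 10.60, 8.67, 3.22, 2.50, 4.51, 14.87.
Combined standard total = 567900; weights = 0.1187, 0.1069, 0.1219, 0.2321, 0.2210, 0.1995.
District 6: 0.1187×13.04 + 0.1069×6.67 + 0.1219×4.29 + 0.2321×2.50 + 0.2210×4.94 + 0.1995×11.71 = 6.7909 per 10000.
District 5: 0.1187×10.60 + 0.1069×8.67 + 0.1219×3.22 + 0.2321×2.50 + 0.2210×4.51 + 0.1995×14.87 = 7.1219 per 10000.
The crude rates (7.32 vs 7.06) would put District 6 higher, but that reflects its age composition; once standardized to a common age structure, District 5 has the higher underlying rate.

District 5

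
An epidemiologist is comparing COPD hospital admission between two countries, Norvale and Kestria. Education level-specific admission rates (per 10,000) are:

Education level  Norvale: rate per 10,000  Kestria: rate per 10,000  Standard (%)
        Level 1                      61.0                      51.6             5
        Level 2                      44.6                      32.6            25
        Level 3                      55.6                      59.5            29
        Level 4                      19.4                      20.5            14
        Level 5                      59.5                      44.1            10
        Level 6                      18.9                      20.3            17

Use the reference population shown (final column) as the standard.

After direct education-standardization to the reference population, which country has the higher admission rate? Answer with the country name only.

Standard weights: 0.05, 0.25, 0.29, 0.14, 0.10, 0.17.
Norvale: 0.0500×61.0 + 0.2500×44.6 + 0.2900×55.6 + 0.1400×19.4 + 0.1000×59.5 + 0.1700×18.9 = 42.2030 per 10,000.
Kestria: 0.0500×51.6 + 0.2500×32.6 + 0.2900×59.5 + 0.1400×20.5 + 0.1000×44.1 + 0.1700×20.3 = 38.7160 per 10,000.

Norvale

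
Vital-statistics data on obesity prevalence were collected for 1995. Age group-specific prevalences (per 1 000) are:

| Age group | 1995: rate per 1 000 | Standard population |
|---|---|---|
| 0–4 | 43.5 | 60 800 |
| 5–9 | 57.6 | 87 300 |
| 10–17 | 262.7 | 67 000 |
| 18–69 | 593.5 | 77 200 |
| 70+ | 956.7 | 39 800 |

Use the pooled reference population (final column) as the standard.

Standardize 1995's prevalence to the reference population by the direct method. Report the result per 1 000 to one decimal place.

Standard total = 332 100; weights = 0.1831, 0.2629, 0.2017, 0.2325, 0.1198.
Standardized rate: 0.1831×43.5 + 0.2629×57.6 + 0.2017×262.7 + 0.2325×593.5 + 0.1198×956.7 = 328.7234 per 1 000.

328.7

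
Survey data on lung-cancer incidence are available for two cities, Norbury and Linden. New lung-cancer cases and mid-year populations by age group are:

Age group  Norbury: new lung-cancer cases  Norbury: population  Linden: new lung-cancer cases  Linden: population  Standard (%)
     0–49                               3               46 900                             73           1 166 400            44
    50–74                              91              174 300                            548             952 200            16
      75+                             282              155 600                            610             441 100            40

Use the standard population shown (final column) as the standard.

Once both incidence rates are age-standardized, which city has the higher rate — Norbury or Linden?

Norbury

Age-specific rates per 100 000 for Norbury: 6.40, 52.21, 181.23.
For Linden: 6.26, 57.55, 138.29.
Standard weights: 0.44, 0.16, 0.40.
Norbury: 0.4400×6.40 + 0.1600×52.21 + 0.4000×181.23 = 83.6615 per 100 000.
Linden: 0.4400×6.26 + 0.1600×57.55 + 0.4000×138.29 = 67.2782 per 100 000.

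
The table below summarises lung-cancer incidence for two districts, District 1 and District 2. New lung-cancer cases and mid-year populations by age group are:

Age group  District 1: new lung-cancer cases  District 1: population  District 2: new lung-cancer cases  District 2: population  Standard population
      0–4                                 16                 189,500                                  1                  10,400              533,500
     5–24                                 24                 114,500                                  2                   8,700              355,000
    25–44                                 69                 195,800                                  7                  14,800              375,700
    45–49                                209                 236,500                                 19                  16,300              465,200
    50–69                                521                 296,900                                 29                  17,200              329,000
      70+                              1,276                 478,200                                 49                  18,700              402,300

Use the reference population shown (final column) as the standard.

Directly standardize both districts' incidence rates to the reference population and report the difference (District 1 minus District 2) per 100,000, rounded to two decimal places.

Age-specific rates per 100,000 for District 1: 8.44, 20.96, 35.24, 88.37, 175.48, 266.83.
For District 2: 9.62, 22.99, 47.30, 116.56, 168.60, 262.03.
Standard total = 2,460,700; weights = 0.2168, 0.1443, 0.1527, 0.1891, 0.1337, 0.1635.
District 1: 0.2168×8.44 + 0.1443×20.96 + 0.1527×35.24 + 0.1891×88.37 + 0.1337×175.48 + 0.1635×266.83 = 94.0286 per 100,000.
District 2: 0.2168×9.62 + 0.1443×22.99 + 0.1527×47.30 + 0.1891×116.56 + 0.1337×168.60 + 0.1635×262.03 = 100.0417 per 100,000.
Difference = 94.0286 − 100.0417 = -6.0131.

-6.01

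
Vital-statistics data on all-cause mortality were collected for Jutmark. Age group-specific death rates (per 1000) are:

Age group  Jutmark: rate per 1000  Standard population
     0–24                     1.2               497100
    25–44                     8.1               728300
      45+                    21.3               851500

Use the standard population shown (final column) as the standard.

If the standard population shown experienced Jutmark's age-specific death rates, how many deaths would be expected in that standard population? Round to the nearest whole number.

24633

Expected deaths = Σ (standard pop × age-specific rate ÷ 1000)
= 497100×1.2/1000 + 728300×8.1/1000 + 851500×21.3/1000
= 596.52 + 5899.23 + 18136.95 = 24632.70.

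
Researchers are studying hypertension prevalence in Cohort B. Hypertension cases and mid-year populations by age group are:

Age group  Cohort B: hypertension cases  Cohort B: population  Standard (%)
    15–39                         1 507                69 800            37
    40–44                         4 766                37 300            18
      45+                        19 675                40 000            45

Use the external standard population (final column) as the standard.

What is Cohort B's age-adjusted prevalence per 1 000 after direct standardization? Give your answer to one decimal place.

Age-specific rates per 1 000 for Cohort B: 21.590, 127.775, 491.875.
Standard weights: 0.37, 0.18, 0.45.
Standardized rate: 0.3700×21.590 + 0.1800×127.775 + 0.4500×491.875 = 252.3316 per 1 000.

252.3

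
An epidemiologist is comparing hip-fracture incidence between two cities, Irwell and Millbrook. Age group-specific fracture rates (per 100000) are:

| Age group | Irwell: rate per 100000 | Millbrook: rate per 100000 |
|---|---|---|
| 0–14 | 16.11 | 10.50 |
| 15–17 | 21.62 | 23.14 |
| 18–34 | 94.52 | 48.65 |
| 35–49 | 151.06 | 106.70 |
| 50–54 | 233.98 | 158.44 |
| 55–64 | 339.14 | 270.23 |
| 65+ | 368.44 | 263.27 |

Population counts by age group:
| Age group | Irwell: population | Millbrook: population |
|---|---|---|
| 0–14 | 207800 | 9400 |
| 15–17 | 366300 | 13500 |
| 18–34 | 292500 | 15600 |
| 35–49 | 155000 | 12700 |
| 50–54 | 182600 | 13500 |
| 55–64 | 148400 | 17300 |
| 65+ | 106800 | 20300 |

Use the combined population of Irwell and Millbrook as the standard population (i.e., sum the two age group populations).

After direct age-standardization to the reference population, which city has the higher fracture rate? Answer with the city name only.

Combined standard total = 1561700; weights = 0.1391, 0.2432, 0.1973, 0.1074, 0.1256, 0.1061, 0.0814.
Irwell: 0.1391×16.11 + 0.2432×21.62 + 0.1973×94.52 + 0.1074×151.06 + 0.1256×233.98 + 0.1061×339.14 + 0.0814×368.44 = 137.7169 per 100000.
Millbrook: 0.1391×10.50 + 0.2432×23.14 + 0.1973×48.65 + 0.1074×106.70 + 0.1256×158.44 + 0.1061×270.23 + 0.0814×263.27 = 98.1371 per 100000.
The crude rates (133.43 vs 143.53) would put Millbrook higher, but that reflects its age composition; once standardized to a common age structure, Irwell has the higher underlying rate.

Irwell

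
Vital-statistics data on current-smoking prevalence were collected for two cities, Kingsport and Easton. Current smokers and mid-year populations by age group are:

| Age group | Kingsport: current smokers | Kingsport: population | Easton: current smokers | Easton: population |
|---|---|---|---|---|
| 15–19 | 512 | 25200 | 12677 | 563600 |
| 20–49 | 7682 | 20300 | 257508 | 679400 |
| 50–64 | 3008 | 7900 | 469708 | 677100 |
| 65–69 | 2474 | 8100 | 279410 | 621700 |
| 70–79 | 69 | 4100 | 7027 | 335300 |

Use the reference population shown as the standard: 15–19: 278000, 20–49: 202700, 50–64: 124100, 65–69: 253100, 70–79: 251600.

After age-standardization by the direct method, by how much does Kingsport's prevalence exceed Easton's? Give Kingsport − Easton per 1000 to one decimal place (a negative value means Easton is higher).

Age-specific rates per 1000 for Kingsport: 20.317, 378.424, 380.759, 305.432, 16.829.
For Easton: 22.493, 379.023, 693.706, 449.429, 20.957.
Standard total = 1109500; weights = 0.2506, 0.1827, 0.1119, 0.2281, 0.2268.
Kingsport: 0.2506×20.317 + 0.1827×378.424 + 0.1119×380.759 + 0.2281×305.432 + 0.2268×16.829 = 190.3074 per 1000.
Easton: 0.2506×22.493 + 0.1827×379.023 + 0.1119×693.706 + 0.2281×449.429 + 0.2268×20.957 = 259.7504 per 1000.
Difference = 190.3074 − 259.7504 = -69.4430.

-69.4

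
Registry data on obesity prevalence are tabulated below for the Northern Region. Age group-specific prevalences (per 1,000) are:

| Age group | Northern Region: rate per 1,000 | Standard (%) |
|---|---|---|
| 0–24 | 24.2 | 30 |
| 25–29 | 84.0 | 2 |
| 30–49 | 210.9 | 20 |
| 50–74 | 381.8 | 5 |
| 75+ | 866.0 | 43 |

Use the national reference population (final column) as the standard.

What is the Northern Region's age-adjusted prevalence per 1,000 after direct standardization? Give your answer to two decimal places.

Standard weights: 0.30, 0.02, 0.20, 0.05, 0.43.
Standardized rate: 0.3000×24.2 + 0.0200×84.0 + 0.2000×210.9 + 0.0500×381.8 + 0.4300×866.0 = 442.5900 per 1,000.

442.59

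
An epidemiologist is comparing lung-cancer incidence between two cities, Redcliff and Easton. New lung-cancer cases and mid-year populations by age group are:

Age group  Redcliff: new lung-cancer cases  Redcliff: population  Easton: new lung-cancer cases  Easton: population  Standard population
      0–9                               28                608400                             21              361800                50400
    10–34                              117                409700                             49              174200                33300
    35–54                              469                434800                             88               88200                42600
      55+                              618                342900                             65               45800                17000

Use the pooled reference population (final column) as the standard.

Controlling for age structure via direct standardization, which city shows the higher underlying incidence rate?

Redcliff

Age-specific rates per 100000 for Redcliff: 4.60, 28.56, 107.87, 180.23.
For Easton: 5.80, 28.13, 99.77, 141.92.
Standard total = 143300; weights = 0.3517, 0.2324, 0.2973, 0.1186.
Redcliff: 0.3517×4.60 + 0.2324×28.56 + 0.2973×107.87 + 0.1186×180.23 = 61.7018 per 100000.
Easton: 0.3517×5.80 + 0.2324×28.13 + 0.2973×99.77 + 0.1186×141.92 = 55.0748 per 100000.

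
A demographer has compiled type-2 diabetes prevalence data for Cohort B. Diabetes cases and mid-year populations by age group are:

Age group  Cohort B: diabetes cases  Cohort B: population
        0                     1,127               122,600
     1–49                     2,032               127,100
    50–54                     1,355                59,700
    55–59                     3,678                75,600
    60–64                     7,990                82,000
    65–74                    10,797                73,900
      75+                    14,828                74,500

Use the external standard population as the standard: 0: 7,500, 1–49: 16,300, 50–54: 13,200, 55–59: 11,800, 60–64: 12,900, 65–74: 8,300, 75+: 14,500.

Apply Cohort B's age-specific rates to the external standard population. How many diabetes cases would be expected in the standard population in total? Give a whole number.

Age-specific rates per 1,000 for Cohort B: 9.192, 15.987, 22.697, 48.651, 97.439, 146.103, 199.034.
Expected diabetes cases = Σ (standard pop × age-specific rate ÷ 1,000)
= 7,500×9.192/1,000 + 16,300×15.987/1,000 + 13,200×22.697/1,000 + 11,800×48.651/1,000 + 12,900×97.439/1,000 + 8,300×146.103/1,000 + 14,500×199.034/1,000
= 68.94 + 260.59 + 299.60 + 574.08 + 1256.96 + 1212.65 + 2885.99 = 6558.82.

6559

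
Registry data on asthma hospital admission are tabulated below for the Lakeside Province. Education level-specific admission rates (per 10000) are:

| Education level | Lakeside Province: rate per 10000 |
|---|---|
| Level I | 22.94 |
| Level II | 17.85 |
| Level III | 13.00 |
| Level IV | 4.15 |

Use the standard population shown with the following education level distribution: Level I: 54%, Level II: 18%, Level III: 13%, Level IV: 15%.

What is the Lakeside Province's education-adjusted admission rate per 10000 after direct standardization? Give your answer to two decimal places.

17.91

Standard weights: 0.54, 0.18, 0.13, 0.15.
Standardized rate: 0.5400×22.94 + 0.1800×17.85 + 0.1300×13.00 + 0.1500×4.15 = 17.9131 per 10000.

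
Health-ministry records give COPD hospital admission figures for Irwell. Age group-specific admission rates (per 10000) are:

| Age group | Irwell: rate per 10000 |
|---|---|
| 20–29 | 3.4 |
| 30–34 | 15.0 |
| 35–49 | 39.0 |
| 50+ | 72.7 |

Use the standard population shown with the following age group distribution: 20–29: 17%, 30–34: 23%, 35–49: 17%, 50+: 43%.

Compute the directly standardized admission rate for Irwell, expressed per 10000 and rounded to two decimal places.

41.92

Standard weights: 0.17, 0.23, 0.17, 0.43.
Standardized rate: 0.1700×3.4 + 0.2300×15.0 + 0.1700×39.0 + 0.4300×72.7 = 41.9190 per 10000.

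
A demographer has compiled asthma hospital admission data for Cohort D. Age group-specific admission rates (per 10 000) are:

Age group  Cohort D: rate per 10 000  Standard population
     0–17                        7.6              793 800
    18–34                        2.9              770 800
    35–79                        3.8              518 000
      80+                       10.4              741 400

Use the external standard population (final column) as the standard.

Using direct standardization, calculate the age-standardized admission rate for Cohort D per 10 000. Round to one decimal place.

6.4

Standard total = 2 824 000; weights = 0.2811, 0.2729, 0.1834, 0.2625.
Standardized rate: 0.2811×7.6 + 0.2729×2.9 + 0.1834×3.8 + 0.2625×10.4 = 6.3552 per 10 000.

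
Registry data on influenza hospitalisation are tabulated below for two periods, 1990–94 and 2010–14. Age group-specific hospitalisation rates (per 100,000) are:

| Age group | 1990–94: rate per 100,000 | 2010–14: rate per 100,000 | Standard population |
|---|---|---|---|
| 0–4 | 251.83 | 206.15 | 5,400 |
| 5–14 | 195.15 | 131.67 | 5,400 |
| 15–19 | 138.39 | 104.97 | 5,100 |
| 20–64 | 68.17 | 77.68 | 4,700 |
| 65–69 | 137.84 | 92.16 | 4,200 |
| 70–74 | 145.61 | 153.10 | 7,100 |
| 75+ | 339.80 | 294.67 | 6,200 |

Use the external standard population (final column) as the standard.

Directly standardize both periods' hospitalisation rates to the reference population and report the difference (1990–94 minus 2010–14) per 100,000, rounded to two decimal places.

29.76

Standard total = 38,100; weights = 0.1417, 0.1417, 0.1339, 0.1234, 0.1102, 0.1864, 0.1627.
1990–94: 0.1417×251.83 + 0.1417×195.15 + 0.1339×138.39 + 0.1234×68.17 + 0.1102×137.84 + 0.1864×145.61 + 0.1627×339.80 = 187.9107 per 100,000.
2010–14: 0.1417×206.15 + 0.1417×131.67 + 0.1339×104.97 + 0.1234×77.68 + 0.1102×92.16 + 0.1864×153.10 + 0.1627×294.67 = 158.1550 per 100,000.
Difference = 187.9107 − 158.1550 = 29.7557.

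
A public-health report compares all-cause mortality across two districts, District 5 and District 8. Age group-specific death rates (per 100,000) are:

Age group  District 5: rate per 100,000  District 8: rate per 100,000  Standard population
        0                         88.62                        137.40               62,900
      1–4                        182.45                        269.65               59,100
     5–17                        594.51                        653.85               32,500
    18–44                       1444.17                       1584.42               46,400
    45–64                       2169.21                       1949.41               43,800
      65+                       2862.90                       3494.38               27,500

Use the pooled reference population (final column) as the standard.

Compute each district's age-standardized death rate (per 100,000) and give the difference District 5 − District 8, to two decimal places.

-89.63

Standard total = 272,200; weights = 0.2311, 0.2171, 0.1194, 0.1705, 0.1609, 0.1010.
District 5: 0.2311×88.62 + 0.2171×182.45 + 0.1194×594.51 + 0.1705×1444.17 + 0.1609×2169.21 + 0.1010×2862.90 = 1015.5371 per 100,000.
District 8: 0.2311×137.40 + 0.2171×269.65 + 0.1194×653.85 + 0.1705×1584.42 + 0.1609×1949.41 + 0.1010×3494.38 = 1105.1638 per 100,000.
Difference = 1015.5371 − 1105.1638 = -89.6267.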